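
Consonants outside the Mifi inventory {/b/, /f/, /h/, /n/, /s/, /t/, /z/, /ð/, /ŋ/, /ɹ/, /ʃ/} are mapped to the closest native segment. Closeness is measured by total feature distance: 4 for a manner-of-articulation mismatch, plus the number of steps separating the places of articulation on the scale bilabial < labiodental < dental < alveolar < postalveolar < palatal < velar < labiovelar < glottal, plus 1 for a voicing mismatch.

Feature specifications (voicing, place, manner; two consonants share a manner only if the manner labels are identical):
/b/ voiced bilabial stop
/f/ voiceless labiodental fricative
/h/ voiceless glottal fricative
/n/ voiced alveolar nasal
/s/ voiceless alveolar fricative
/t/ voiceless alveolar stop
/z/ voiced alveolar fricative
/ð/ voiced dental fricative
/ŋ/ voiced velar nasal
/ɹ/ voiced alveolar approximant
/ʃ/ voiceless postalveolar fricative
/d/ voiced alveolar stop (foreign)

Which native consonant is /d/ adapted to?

/t/ is closest: same manner (stop), place distance 0 (alveolar→alveolar), voicing differs (+1); total 1. Next closest is /b/ at distance 3.

t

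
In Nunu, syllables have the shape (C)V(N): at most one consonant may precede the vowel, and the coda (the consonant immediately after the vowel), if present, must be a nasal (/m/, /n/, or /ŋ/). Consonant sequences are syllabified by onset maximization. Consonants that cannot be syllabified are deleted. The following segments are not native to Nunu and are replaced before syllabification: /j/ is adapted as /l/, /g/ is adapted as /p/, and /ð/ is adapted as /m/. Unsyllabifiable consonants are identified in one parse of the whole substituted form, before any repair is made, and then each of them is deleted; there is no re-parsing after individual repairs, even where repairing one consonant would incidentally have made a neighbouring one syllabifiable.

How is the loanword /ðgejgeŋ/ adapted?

pepeŋ

Substitution: /ð/ → /m/, /g/ → /p/, /j/ → /l/, giving /mpelpeŋ/.
The consonants /m/, /l/ cannot be parsed into a legal (C)V(N) syllable (only a nasal (/m/, /n/, or /ŋ/) is licensed in coda position; onsets are limited to one consonant).
Deleting the stranded consonants removes /m/, /l/.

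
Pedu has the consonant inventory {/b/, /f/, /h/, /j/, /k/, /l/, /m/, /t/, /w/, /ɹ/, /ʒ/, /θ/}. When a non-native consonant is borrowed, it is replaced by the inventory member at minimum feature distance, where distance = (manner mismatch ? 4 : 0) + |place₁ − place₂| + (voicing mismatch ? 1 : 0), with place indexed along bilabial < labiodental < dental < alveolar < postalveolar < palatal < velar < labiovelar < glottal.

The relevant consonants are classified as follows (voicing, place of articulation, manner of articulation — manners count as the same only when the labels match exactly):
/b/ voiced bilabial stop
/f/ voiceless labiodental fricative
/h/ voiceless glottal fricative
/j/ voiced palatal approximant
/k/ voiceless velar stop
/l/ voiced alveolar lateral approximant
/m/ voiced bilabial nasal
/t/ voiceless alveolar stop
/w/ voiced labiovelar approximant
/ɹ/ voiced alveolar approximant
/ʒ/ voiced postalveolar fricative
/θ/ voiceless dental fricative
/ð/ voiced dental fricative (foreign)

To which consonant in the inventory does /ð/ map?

θ

/θ/ is closest: same manner (fricative), place distance 0 (dental→dental), voicing differs (+1); total 1. Next closest is /f/ at distance 2.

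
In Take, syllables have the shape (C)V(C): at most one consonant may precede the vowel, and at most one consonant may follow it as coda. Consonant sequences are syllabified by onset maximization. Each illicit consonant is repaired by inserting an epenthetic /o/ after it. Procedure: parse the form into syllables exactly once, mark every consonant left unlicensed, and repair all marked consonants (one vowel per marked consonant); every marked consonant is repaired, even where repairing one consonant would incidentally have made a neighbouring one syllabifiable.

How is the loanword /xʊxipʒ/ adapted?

The consonants /ʒ/ cannot be parsed into a legal (C)V(C) syllable (at most one coda consonant is licensed; onsets are limited to one consonant).
Inserting the epenthetic vowel yields /ʒ/ → /ʒo/.

xʊxipʒo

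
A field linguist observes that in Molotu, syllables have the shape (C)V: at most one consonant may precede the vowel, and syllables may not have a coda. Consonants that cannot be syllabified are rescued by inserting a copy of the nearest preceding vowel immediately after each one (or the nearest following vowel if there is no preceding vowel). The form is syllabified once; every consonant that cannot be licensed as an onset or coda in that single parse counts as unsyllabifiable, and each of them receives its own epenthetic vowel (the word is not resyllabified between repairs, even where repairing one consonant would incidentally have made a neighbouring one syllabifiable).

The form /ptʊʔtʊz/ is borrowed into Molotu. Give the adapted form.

Syllabifying with onset maximization leaves /p/, /ʔ/, /z/ stranded (no codas are permitted; onsets are limited to one consonant).
Inserting the epenthetic vowel yields /p/ → /pʊ/, /ʔ/ → /ʔʊ/, /z/ → /zʊ/.

pʊtʊʔʊtʊzʊ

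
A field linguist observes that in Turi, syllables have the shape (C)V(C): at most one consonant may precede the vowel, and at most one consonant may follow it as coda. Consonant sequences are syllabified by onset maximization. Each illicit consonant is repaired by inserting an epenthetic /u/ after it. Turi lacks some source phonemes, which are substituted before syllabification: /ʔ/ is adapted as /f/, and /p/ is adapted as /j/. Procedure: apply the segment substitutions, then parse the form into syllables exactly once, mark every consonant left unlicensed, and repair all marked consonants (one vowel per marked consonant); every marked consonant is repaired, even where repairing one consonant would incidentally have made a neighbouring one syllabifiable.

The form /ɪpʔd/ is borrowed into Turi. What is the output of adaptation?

Substitution: /p/ → /j/, /ʔ/ → /f/, giving /ɪjfd/.
The consonants /f/, /d/ cannot be parsed into a legal (C)V(C) syllable (at most one coda consonant is licensed; onsets are limited to one consonant).
Inserting the epenthetic vowel yields /f/ → /fu/, /d/ → /du/.

ɪjfudu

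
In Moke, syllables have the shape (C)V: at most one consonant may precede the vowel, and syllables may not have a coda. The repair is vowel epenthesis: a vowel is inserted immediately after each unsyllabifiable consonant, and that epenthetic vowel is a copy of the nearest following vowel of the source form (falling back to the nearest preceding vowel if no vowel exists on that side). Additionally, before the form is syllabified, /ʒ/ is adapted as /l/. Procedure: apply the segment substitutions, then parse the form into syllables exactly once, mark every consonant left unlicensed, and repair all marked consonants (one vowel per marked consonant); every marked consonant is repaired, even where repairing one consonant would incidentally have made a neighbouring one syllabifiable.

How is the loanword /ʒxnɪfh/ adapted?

lɪxɪnɪfɪhɪ

Substitution: /ʒ/ → /l/, giving /lxnɪfh/.
The consonants /l/, /x/, /f/, /h/ cannot be parsed into a legal (C)V syllable (no codas are permitted; onsets are limited to one consonant).
Epenthesis after each stranded consonant: /l/ → /lɪ/, /x/ → /xɪ/, /f/ → /fɪ/, /h/ → /hɪ/.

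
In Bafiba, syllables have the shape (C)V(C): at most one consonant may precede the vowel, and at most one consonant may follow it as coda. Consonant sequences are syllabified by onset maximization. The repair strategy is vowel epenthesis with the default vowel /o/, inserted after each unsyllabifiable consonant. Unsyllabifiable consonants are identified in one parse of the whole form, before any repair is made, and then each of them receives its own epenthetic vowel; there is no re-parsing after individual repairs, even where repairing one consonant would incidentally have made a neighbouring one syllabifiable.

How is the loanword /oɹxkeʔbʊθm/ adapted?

oɹxokeʔbʊθmo

Syllabifying with onset maximization leaves /x/, /m/ stranded (at most one coda consonant is licensed; onsets are limited to one consonant).
Inserting the epenthetic vowel yields /x/ → /xo/, /m/ → /mo/.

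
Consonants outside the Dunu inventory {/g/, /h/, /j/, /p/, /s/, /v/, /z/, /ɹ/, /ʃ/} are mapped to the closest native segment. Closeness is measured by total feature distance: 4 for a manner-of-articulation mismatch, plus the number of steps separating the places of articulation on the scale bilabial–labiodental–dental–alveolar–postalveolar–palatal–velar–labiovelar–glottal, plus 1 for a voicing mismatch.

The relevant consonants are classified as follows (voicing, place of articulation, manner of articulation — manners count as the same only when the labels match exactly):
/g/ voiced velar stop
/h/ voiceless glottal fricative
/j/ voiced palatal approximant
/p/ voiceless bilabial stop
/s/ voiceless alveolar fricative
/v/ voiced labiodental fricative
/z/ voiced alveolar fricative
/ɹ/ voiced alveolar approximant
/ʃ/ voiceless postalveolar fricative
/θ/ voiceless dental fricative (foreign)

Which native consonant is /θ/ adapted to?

s

/s/ is closest: same manner (fricative), place distance 1 (dental→alveolar), same voicing; total 1. Next closest is /v/ at distance 2.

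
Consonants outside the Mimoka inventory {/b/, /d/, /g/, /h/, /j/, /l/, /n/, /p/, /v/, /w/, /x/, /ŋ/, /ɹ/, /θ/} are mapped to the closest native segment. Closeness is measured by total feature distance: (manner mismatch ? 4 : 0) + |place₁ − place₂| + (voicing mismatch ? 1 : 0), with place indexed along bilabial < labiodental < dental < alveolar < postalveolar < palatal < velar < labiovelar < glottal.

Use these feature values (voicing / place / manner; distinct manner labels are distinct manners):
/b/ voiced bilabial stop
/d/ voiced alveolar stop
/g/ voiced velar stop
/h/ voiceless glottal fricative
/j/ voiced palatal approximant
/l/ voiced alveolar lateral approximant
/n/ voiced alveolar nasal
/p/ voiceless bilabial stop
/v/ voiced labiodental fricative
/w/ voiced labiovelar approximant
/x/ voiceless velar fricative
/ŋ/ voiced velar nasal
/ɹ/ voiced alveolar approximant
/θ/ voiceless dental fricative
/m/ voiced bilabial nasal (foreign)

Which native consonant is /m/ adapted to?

n

/n/ is closest: same manner (nasal), place distance 3 (bilabial→alveolar), same voicing; total 3. Next closest is /b/ at distance 4.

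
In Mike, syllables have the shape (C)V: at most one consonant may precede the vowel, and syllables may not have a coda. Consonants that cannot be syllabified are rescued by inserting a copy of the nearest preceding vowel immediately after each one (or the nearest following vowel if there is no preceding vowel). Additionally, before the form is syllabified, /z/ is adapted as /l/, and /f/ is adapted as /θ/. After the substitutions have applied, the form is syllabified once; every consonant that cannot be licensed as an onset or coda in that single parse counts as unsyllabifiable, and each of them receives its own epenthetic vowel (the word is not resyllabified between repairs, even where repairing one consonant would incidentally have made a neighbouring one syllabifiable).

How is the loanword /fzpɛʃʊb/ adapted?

Substitution: /f/ → /θ/, /z/ → /l/, giving /θlpɛʃʊb/.
The consonants /θ/, /l/, /b/ cannot be parsed into a legal (C)V syllable (no codas are permitted; onsets are limited to one consonant).
Each unlicensed consonant becomes the onset of a new syllable: /θ/ → /θɛ/, /l/ → /lɛ/, /b/ → /bʊ/.

θɛlɛpɛʃʊbʊ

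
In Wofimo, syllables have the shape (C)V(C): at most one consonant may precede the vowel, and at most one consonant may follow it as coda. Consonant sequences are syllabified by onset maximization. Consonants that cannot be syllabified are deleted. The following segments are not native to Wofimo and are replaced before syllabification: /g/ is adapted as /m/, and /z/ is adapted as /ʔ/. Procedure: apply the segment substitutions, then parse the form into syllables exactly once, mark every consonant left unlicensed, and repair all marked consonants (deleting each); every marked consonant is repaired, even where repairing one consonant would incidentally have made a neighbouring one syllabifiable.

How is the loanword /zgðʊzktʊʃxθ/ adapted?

ðʊʔtʊʃ

Substitution: /z/ → /ʔ/, /g/ → /m/, giving /ʔmðʊʔktʊʃxθ/.
Syllabifying with onset maximization leaves /ʔ/, /m/, /k/, /x/, /θ/ stranded (at most one coda consonant is licensed; onsets are limited to one consonant).
Deletion applies to /ʔ/, /m/, /k/, /x/, /θ/.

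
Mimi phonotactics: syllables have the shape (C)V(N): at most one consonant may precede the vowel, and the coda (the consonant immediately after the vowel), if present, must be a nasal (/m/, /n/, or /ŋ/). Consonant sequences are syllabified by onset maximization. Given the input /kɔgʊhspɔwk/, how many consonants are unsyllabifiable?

Syllabifying with onset maximization leaves /h/, /s/, /w/, /k/ stranded (only a nasal (/m/, /n/, or /ŋ/) is licensed in coda position; onsets are limited to one consonant).

4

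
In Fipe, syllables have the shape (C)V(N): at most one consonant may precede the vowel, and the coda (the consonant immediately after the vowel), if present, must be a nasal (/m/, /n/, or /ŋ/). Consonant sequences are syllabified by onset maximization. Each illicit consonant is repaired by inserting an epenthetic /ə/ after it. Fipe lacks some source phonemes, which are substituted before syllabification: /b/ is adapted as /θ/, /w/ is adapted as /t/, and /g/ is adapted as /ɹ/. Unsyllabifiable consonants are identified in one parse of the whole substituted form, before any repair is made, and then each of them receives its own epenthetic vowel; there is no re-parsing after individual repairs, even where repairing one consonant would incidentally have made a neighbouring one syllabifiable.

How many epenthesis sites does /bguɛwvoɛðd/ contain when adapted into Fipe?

After substitution the input is /θɹuɛtvoɛðd/.
The unsyllabifiable consonants are /θ/, /t/, /ð/, /d/; each receives one epenthetic vowel.

4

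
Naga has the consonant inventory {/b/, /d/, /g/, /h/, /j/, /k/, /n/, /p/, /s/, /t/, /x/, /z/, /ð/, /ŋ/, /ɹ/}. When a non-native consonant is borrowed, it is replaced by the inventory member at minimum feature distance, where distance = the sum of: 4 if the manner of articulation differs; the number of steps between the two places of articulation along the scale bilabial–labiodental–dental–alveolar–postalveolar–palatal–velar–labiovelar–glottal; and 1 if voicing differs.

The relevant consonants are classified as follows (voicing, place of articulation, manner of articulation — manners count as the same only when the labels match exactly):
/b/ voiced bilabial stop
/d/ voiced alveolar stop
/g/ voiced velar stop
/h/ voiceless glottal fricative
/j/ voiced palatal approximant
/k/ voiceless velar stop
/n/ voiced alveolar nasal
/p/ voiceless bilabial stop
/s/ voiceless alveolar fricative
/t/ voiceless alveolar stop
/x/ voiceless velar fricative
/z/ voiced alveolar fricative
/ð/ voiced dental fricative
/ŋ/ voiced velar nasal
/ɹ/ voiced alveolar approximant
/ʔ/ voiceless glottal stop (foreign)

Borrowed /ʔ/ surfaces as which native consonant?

k

/k/ is closest: same manner (stop), place distance 2 (glottal→velar), same voicing; total 2. Next closest is /g/ at distance 3.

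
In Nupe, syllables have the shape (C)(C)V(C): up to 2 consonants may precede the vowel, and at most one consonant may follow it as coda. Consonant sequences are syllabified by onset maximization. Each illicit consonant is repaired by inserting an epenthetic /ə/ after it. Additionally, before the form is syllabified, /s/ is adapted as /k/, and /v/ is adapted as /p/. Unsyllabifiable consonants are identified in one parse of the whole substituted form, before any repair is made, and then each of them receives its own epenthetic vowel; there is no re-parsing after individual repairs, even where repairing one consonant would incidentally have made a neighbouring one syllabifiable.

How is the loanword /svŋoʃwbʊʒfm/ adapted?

Substitution: /s/ → /k/, /v/ → /p/, giving /kpŋoʃwbʊʒfm/.
The consonants /k/, /f/, /m/ cannot be parsed into a legal (C)(C)V(C) syllable (at most one coda consonant is licensed; onsets may contain at most 2 consonants).
Inserting the epenthetic vowel yields /k/ → /kə/, /f/ → /fə/, /m/ → /mə/.

kəpŋoʃwbʊʒfəmə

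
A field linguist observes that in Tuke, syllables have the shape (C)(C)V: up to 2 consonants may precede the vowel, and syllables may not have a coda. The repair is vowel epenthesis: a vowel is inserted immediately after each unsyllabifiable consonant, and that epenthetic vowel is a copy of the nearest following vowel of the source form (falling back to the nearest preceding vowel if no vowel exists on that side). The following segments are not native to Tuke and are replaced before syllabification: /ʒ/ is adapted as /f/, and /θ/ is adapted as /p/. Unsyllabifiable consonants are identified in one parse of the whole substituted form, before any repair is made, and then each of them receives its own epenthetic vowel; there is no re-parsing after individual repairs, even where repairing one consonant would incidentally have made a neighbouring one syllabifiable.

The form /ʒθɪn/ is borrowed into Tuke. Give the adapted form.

fpɪnɪ

Substitution: /ʒ/ → /f/, /θ/ → /p/, giving /fpɪn/.
Under (C)(C)V, the unsyllabifiable consonants are /n/ (no codas are permitted; onsets may contain at most 2 consonants).
Each unlicensed consonant becomes the onset of a new syllable: /n/ → /nɪ/.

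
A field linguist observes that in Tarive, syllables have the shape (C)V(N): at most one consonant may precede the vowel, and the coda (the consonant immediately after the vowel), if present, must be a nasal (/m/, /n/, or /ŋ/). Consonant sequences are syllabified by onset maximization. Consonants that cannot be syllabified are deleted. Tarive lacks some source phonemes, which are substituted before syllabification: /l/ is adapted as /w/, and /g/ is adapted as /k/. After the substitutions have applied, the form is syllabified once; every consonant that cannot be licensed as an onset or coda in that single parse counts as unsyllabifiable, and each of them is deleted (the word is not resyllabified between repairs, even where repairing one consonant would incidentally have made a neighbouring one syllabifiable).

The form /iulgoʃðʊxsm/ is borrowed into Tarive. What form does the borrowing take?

Substitution: /l/ → /w/, /g/ → /k/, giving /iuwkoʃðʊxsm/.
The consonants /w/, /ʃ/, /x/, /s/, /m/ cannot be parsed into a legal (C)V(N) syllable (only a nasal (/m/, /n/, or /ŋ/) is licensed in coda position; onsets are limited to one consonant).
Each unlicensed consonant is deleted: /w/, /ʃ/, /x/, /s/, /m/.

iukoðʊ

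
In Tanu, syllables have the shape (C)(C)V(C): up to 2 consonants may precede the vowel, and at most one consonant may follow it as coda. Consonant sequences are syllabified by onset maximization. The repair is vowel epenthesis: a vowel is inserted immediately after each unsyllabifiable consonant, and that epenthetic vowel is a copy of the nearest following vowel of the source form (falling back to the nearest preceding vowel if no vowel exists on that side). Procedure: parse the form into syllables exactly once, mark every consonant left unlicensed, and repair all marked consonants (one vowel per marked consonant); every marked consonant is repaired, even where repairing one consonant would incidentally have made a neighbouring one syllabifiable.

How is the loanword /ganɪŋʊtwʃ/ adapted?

ganɪŋʊtwʊʃʊ

Under (C)(C)V(C), the unsyllabifiable consonants are /w/, /ʃ/ (at most one coda consonant is licensed; onsets may contain at most 2 consonants).
Epenthesis after each stranded consonant: /w/ → /wʊ/, /ʃ/ → /ʃʊ/.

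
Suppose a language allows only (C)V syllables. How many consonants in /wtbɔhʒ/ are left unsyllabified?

4

Syllabifying with onset maximization leaves /w/, /t/, /h/, /ʒ/ stranded (no codas are permitted; onsets are limited to one consonant).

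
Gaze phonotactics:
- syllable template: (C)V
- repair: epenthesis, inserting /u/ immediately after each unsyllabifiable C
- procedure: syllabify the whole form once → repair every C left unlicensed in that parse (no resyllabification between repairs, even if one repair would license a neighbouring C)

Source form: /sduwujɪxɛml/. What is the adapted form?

suduwujɪxɛmulu

Syllabifying with onset maximization leaves /s/, /m/, /l/ stranded (no codas are permitted; onsets are limited to one consonant).
Epenthesis after each stranded consonant: /s/ → /su/, /m/ → /mu/, /l/ → /lu/.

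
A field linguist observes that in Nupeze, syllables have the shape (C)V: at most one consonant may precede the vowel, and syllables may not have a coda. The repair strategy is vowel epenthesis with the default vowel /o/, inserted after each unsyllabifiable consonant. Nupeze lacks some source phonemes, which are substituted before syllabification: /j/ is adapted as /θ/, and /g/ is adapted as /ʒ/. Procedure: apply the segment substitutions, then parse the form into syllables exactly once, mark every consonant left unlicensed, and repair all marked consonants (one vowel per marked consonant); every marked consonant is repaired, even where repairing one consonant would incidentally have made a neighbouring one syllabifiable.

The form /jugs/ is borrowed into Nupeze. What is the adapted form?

Substitution: /j/ → /θ/, /g/ → /ʒ/, giving /θuʒs/.
Under (C)V, the unsyllabifiable consonants are /ʒ/, /s/ (no codas are permitted; onsets are limited to one consonant).
Epenthesis after each stranded consonant: /ʒ/ → /ʒo/, /s/ → /so/.

θuʒoso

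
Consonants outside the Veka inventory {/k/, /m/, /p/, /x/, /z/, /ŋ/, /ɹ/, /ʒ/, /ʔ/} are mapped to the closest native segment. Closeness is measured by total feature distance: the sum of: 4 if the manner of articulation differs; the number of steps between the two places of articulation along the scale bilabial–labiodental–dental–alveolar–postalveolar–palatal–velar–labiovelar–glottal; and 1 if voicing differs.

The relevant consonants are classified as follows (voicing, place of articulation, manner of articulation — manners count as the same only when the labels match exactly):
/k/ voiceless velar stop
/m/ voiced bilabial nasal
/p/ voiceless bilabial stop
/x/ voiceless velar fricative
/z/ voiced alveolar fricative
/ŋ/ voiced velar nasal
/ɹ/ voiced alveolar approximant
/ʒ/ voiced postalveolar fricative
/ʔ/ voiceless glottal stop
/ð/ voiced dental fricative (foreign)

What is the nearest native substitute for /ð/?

z

/z/ is closest: same manner (fricative), place distance 1 (dental→alveolar), same voicing; total 1. Next closest is /ʒ/ at distance 2.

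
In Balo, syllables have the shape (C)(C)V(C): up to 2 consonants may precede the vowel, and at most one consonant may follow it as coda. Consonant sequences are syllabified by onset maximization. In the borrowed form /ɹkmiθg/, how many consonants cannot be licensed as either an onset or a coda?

Under (C)(C)V(C), the unsyllabifiable consonants are /ɹ/, /g/ (at most one coda consonant is licensed; onsets may contain at most 2 consonants).

2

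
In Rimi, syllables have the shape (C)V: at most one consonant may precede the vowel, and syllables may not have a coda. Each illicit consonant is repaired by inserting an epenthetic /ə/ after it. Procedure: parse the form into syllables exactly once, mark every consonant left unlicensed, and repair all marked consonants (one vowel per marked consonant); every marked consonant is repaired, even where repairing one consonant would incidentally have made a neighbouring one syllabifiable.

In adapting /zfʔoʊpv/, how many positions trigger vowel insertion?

The unsyllabifiable consonants are /z/, /f/, /p/, /v/; each receives one epenthetic vowel.

4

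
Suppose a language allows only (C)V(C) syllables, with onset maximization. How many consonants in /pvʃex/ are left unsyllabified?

Syllabifying with onset maximization leaves /p/, /v/ stranded (at most one coda consonant is licensed; onsets are limited to one consonant).

2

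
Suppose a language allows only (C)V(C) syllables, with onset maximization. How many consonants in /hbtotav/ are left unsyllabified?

Under (C)V(C), the unsyllabifiable consonants are /h/, /b/ (at most one coda consonant is licensed; onsets are limited to one consonant).

2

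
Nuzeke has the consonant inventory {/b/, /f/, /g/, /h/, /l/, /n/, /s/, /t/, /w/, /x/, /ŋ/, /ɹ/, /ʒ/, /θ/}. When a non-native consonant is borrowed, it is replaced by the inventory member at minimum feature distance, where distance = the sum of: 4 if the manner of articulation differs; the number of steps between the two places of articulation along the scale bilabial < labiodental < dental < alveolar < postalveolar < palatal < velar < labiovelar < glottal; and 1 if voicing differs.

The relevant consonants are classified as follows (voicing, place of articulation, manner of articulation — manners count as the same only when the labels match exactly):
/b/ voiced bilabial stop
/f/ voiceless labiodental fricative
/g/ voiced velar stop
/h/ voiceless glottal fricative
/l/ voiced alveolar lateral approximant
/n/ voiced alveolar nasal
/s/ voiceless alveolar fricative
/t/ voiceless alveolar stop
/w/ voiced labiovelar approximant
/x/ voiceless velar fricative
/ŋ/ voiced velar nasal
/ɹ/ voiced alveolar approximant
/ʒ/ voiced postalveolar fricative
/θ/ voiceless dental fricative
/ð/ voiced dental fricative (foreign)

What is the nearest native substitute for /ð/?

θ

/θ/ is closest: same manner (fricative), place distance 0 (dental→dental), voicing differs (+1); total 1. Next closest is /f/ at distance 2.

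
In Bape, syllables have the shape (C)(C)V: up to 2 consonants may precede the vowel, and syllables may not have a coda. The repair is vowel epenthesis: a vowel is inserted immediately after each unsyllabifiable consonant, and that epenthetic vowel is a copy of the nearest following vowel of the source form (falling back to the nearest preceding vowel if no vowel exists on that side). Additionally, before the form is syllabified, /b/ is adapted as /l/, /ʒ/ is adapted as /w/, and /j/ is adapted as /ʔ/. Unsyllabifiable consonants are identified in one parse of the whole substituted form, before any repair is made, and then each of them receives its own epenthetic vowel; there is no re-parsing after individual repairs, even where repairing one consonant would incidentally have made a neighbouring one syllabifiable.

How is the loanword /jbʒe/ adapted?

Substitution: /j/ → /ʔ/, /b/ → /l/, /ʒ/ → /w/, giving /ʔlwe/.
The consonants /ʔ/ cannot be parsed into a legal (C)(C)V syllable (no codas are permitted; onsets may contain at most 2 consonants).
Inserting the epenthetic vowel yields /ʔ/ → /ʔe/.

ʔelwe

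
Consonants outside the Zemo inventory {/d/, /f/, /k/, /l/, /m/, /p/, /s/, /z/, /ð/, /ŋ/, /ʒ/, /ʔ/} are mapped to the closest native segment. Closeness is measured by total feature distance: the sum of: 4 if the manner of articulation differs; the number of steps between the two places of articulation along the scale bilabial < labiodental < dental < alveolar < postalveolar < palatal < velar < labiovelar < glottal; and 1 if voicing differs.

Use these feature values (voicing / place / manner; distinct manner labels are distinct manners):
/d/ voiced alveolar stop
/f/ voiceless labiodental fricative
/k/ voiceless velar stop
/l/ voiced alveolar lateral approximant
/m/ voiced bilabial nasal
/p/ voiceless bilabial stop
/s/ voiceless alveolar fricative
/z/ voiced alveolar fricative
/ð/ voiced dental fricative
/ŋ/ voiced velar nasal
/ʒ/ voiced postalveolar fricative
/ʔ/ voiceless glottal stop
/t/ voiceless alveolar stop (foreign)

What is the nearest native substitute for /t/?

d

/d/ is closest: same manner (stop), place distance 0 (alveolar→alveolar), voicing differs (+1); total 1. Next closest is /k/ at distance 3.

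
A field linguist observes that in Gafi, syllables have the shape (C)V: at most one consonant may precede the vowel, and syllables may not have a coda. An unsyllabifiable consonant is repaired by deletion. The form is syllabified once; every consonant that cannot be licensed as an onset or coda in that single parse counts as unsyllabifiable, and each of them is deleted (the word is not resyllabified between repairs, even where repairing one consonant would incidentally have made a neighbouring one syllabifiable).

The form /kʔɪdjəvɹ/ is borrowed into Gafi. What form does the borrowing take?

Syllabifying with onset maximization leaves /k/, /d/, /v/, /ɹ/ stranded (no codas are permitted; onsets are limited to one consonant).
Each unlicensed consonant is deleted: /k/, /d/, /v/, /ɹ/.

ʔɪjə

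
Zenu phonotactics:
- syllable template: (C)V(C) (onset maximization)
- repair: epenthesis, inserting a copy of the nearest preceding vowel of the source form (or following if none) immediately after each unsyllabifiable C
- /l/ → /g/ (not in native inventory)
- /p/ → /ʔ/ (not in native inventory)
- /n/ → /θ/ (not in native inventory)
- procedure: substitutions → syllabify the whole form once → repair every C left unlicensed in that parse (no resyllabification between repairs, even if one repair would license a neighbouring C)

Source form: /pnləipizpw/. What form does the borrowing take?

ʔəθəgəiʔizʔiwi

Substitution: /p/ → /ʔ/, /n/ → /θ/, /l/ → /g/, giving /ʔθgəiʔizʔw/.
Under (C)V(C), the unsyllabifiable consonants are /ʔ/, /θ/, /ʔ/, /w/ (at most one coda consonant is licensed; onsets are limited to one consonant).
Inserting the epenthetic vowel yields /ʔ/ → /ʔə/, /θ/ → /θə/, /ʔ/ → /ʔi/, /w/ → /wi/.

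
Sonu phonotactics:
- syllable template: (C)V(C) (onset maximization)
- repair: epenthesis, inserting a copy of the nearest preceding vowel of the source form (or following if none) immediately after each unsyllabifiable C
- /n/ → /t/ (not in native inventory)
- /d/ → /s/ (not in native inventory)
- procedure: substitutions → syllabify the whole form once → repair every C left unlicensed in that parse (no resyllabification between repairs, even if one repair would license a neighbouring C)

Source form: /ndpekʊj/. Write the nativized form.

tesepekʊj

Substitution: /n/ → /t/, /d/ → /s/, giving /tspekʊj/.
Syllabifying with onset maximization leaves /t/, /s/ stranded (at most one coda consonant is licensed; onsets are limited to one consonant).
Inserting the epenthetic vowel yields /t/ → /te/, /s/ → /se/.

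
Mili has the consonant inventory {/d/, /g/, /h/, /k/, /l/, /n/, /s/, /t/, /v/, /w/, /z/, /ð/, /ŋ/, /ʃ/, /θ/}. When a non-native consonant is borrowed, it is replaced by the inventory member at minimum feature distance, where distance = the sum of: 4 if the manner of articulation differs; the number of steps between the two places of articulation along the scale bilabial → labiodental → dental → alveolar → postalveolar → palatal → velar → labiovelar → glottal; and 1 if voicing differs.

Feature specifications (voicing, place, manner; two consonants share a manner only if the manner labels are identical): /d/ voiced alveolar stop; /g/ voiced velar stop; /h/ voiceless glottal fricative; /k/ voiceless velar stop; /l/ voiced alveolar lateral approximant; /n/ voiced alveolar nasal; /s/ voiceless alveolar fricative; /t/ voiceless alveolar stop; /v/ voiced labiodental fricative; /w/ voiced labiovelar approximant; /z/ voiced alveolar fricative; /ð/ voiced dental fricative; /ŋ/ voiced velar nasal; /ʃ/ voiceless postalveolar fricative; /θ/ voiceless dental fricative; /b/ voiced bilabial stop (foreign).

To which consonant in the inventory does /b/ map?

/d/ is closest: same manner (stop), place distance 3 (bilabial→alveolar), same voicing; total 3. Next closest is /t/ at distance 4.

d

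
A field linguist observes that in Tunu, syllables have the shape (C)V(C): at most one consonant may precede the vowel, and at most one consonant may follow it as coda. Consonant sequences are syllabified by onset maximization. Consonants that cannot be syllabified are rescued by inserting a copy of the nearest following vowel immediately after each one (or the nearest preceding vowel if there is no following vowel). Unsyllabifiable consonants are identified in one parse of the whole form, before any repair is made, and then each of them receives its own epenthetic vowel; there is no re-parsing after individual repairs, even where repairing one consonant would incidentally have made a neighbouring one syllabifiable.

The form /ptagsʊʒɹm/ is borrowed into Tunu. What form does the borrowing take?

The consonants /p/, /ɹ/, /m/ cannot be parsed into a legal (C)V(C) syllable (at most one coda consonant is licensed; onsets are limited to one consonant).
Inserting the epenthetic vowel yields /p/ → /pa/, /ɹ/ → /ɹʊ/, /m/ → /mʊ/.

patagsʊʒɹʊmʊ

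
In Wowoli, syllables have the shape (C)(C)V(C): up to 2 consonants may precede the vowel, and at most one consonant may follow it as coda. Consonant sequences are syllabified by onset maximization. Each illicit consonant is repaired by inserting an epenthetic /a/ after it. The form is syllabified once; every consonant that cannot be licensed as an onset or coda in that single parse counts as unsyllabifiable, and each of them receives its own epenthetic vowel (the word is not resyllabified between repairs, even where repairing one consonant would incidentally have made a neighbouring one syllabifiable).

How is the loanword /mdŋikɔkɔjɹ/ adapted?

madŋikɔkɔjɹa

The consonants /m/, /ɹ/ cannot be parsed into a legal (C)(C)V(C) syllable (at most one coda consonant is licensed; onsets may contain at most 2 consonants).
Epenthesis after each stranded consonant: /m/ → /ma/, /ɹ/ → /ɹa/.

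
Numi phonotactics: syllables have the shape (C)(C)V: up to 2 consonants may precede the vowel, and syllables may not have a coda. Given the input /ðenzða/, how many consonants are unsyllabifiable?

Syllabifying with onset maximization leaves /n/ stranded (no codas are permitted; onsets may contain at most 2 consonants).

1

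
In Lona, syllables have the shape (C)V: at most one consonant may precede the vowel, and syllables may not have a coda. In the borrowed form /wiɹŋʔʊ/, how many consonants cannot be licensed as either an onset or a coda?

2

Syllabifying with onset maximization leaves /ɹ/, /ŋ/ stranded (no codas are permitted; onsets are limited to one consonant).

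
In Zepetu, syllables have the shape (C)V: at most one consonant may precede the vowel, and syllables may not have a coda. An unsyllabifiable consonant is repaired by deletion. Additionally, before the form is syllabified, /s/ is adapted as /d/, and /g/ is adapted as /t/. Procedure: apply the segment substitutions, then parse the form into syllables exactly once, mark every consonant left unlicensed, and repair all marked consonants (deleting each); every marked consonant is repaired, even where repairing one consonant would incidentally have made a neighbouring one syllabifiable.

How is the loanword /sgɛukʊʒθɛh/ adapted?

tɛukʊθɛ

Substitution: /s/ → /d/, /g/ → /t/, giving /dtɛukʊʒθɛh/.
The consonants /d/, /ʒ/, /h/ cannot be parsed into a legal (C)V syllable (no codas are permitted; onsets are limited to one consonant).
Deleting the stranded consonants removes /d/, /ʒ/, /h/.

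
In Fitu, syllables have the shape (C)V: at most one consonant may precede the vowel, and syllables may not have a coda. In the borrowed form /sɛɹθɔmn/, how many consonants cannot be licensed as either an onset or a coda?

3

Under (C)V, the unsyllabifiable consonants are /ɹ/, /m/, /n/ (no codas are permitted; onsets are limited to one consonant).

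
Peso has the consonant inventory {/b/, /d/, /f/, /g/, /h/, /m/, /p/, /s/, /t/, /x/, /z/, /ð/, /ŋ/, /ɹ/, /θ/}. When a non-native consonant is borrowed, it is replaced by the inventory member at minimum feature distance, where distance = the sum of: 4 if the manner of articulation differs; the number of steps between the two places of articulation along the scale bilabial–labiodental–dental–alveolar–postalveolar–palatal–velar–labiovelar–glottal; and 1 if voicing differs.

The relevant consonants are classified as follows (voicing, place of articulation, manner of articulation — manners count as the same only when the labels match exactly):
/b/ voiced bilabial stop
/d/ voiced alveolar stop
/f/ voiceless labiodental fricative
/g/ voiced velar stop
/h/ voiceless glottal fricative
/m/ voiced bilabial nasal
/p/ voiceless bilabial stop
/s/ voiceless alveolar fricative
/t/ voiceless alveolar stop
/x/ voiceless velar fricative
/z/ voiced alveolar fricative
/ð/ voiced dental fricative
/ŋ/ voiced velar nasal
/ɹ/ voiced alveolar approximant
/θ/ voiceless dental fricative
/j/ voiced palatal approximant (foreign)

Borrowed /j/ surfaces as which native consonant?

ɹ

/ɹ/ is closest: same manner (approximant), place distance 2 (palatal→alveolar), same voicing; total 2. Next closest is /g/ at distance 5.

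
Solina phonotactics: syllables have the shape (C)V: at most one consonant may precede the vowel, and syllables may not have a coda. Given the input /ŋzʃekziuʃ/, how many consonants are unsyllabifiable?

4

Under (C)V, the unsyllabifiable consonants are /ŋ/, /z/, /k/, /ʃ/ (no codas are permitted; onsets are limited to one consonant).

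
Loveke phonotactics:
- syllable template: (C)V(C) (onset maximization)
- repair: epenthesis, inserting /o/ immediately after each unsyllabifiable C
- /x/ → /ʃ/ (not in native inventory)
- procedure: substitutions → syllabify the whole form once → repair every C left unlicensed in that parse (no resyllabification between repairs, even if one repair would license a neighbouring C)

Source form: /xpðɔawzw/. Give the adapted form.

Substitution: /x/ → /ʃ/, giving /ʃpðɔawzw/.
The consonants /ʃ/, /p/, /z/, /w/ cannot be parsed into a legal (C)V(C) syllable (at most one coda consonant is licensed; onsets are limited to one consonant).
Epenthesis after each stranded consonant: /ʃ/ → /ʃo/, /p/ → /po/, /z/ → /zo/, /w/ → /wo/.

ʃopoðɔawzowo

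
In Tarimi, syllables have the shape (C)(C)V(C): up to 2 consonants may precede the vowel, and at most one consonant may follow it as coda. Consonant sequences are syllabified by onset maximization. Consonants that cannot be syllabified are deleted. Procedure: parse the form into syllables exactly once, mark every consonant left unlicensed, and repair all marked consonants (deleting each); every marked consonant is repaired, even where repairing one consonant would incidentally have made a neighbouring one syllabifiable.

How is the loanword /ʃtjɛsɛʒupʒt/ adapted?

Syllabifying with onset maximization leaves /ʃ/, /ʒ/, /t/ stranded (at most one coda consonant is licensed; onsets may contain at most 2 consonants).
Each unlicensed consonant is deleted: /ʃ/, /ʒ/, /t/.

tjɛsɛʒup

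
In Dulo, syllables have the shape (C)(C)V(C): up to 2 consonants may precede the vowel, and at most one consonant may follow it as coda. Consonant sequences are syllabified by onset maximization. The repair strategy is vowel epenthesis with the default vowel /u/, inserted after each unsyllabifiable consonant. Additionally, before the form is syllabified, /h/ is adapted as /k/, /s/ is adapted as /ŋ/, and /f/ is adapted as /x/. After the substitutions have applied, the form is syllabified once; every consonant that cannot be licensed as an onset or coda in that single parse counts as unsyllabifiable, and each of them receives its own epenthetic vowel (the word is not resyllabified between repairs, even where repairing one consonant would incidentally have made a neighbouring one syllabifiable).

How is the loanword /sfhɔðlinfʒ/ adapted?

Substitution: /s/ → /ŋ/, /f/ → /x/, /h/ → /k/, giving /ŋxkɔðlinxʒ/.
Under (C)(C)V(C), the unsyllabifiable consonants are /ŋ/, /x/, /ʒ/ (at most one coda consonant is licensed; onsets may contain at most 2 consonants).
Inserting the epenthetic vowel yields /ŋ/ → /ŋu/, /x/ → /xu/, /ʒ/ → /ʒu/.

ŋuxkɔðlinxuʒu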